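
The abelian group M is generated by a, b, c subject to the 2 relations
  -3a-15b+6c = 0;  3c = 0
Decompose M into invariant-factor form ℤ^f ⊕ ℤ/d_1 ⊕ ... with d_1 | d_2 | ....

rank_ℚ(R)=2; free=3−2=1
SNF(R) diag = [3, 3] → torsion [3, 3]

Answer: M ≅ ℤ^1 ⊕ ℤ/3 ⊕ ℤ/3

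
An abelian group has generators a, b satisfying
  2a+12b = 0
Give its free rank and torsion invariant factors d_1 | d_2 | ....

rank_ℚ(R)=1; free=2−1=1
SNF(R) diag = [2] → torsion [2]

Answer: M ≅ ℤ^1 ⊕ ℤ/2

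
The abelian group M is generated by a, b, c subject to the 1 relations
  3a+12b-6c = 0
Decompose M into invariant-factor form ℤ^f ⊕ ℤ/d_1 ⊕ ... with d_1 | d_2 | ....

rank_ℚ(R)=1; free=3−1=2
SNF(R) diag = [3] → torsion [3]

Answer: M ≅ ℤ^2 ⊕ ℤ/3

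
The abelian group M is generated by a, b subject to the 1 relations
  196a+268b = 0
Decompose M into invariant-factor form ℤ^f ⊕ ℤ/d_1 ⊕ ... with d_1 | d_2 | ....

Answer: M ≅ ℤ^1 ⊕ ℤ/4

Derivation:
rank_ℚ(R)=1; free=2−1=1
SNF(R) diag = [4] → torsion [4]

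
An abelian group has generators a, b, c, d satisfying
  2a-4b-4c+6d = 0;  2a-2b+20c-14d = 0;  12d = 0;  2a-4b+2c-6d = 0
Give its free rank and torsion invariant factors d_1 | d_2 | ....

Answer: M ≅ ℤ/2 ⊕ ℤ/2 ⊕ ℤ/6 ⊕ ℤ/12

Derivation:
rank_ℚ(R)=4; free=4−4=0
SNF(R) diag = [2, 2, 6, 12] → torsion [2, 2, 6, 12]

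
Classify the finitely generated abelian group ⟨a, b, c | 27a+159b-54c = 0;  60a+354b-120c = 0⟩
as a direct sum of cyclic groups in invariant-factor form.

Answer: M ≅ ℤ^1 ⊕ ℤ/3 ⊕ ℤ/6

Derivation:
rank_ℚ(R)=2; free=3−2=1
SNF(R) diag = [3, 6] → torsion [3, 6]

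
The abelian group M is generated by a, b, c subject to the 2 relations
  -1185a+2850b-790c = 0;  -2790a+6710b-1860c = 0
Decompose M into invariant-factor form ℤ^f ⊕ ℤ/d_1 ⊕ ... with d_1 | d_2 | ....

Answer: M ≅ ℤ^1 ⊕ ℤ/5 ⊕ ℤ/10

Derivation:
rank_ℚ(R)=2; free=3−2=1
SNF(R) diag = [5, 10] → torsion [5, 10]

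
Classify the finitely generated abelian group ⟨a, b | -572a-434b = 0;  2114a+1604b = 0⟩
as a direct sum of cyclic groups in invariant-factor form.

Answer: M ≅ ℤ/2 ⊕ ℤ/6

Derivation:
rank_ℚ(R)=2; free=2−2=0
SNF(R) diag = [2, 6] → torsion [2, 6]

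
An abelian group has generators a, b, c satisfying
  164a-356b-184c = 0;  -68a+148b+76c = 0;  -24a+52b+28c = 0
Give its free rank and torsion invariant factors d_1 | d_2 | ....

rank_ℚ(R)=3; free=3−3=0
SNF(R) diag = [4, 4, 4] → torsion [4, 4, 4]

Answer: M ≅ ℤ/4 ⊕ ℤ/4 ⊕ ℤ/4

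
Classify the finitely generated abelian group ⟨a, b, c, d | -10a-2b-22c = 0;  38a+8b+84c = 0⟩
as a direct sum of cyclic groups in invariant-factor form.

rank_ℚ(R)=2; free=4−2=2
SNF(R) diag = [2, 2] → torsion [2, 2]

Answer: M ≅ ℤ^2 ⊕ ℤ/2 ⊕ ℤ/2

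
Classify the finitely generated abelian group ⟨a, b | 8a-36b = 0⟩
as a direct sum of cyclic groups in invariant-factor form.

Answer: M ≅ ℤ^1 ⊕ ℤ/4

Derivation:
rank_ℚ(R)=1; free=2−1=1
SNF(R) diag = [4] → torsion [4]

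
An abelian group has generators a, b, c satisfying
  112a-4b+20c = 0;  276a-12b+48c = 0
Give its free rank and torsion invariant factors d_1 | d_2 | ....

rank_ℚ(R)=2; free=3−2=1
SNF(R) diag = [4, 12] → torsion [4, 12]

Answer: M ≅ ℤ^1 ⊕ ℤ/4 ⊕ ℤ/12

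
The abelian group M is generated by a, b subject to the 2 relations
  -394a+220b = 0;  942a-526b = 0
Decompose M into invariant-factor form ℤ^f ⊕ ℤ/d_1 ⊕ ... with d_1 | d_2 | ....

Answer: M ≅ ℤ/2 ⊕ ℤ/2

Derivation:
rank_ℚ(R)=2; free=2−2=0
SNF(R) diag = [2, 2] → torsion [2, 2]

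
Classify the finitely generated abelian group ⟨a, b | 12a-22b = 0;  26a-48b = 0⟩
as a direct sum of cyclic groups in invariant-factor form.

Answer: M ≅ ℤ/2 ⊕ ℤ/2

Derivation:
rank_ℚ(R)=2; free=2−2=0
SNF(R) diag = [2, 2] → torsion [2, 2]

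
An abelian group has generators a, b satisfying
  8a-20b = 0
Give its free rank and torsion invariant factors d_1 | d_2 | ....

rank_ℚ(R)=1; free=2−1=1
SNF(R) diag = [4] → torsion [4]

Answer: M ≅ ℤ^1 ⊕ ℤ/4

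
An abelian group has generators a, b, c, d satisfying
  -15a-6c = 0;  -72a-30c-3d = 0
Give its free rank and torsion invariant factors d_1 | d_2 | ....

Answer: M ≅ ℤ^2 ⊕ ℤ/3 ⊕ ℤ/3

Derivation:
rank_ℚ(R)=2; free=4−2=2
SNF(R) diag = [3, 3] → torsion [3, 3]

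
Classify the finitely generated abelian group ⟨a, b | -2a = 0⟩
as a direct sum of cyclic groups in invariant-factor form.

Answer: M ≅ ℤ^1 ⊕ ℤ/2

Derivation:
rank_ℚ(R)=1; free=2−1=1
SNF(R) diag = [2] → torsion [2]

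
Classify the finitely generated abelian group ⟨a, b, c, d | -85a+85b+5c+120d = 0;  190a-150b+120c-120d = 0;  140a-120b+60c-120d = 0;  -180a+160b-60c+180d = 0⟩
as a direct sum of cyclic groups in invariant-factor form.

rank_ℚ(R)=4; free=4−4=0
SNF(R) diag = [5, 10, 20, 60] → torsion [5, 10, 20, 60]

Answer: M ≅ ℤ/5 ⊕ ℤ/10 ⊕ ℤ/20 ⊕ ℤ/60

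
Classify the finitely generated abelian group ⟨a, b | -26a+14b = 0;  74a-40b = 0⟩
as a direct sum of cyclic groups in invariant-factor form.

rank_ℚ(R)=2; free=2−2=0
SNF(R) diag = [2, 2] → torsion [2, 2]

Answer: M ≅ ℤ/2 ⊕ ℤ/2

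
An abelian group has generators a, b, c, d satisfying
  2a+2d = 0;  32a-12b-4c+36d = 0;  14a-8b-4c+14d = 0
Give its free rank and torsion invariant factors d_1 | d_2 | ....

Answer: M ≅ ℤ^1 ⊕ ℤ/2 ⊕ ℤ/4 ⊕ ℤ/4

Derivation:
rank_ℚ(R)=3; free=4−3=1
SNF(R) diag = [2, 4, 4] → torsion [2, 4, 4]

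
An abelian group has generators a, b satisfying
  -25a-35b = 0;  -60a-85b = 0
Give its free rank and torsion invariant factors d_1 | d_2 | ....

rank_ℚ(R)=2; free=2−2=0
SNF(R) diag = [5, 5] → torsion [5, 5]

Answer: M ≅ ℤ/5 ⊕ ℤ/5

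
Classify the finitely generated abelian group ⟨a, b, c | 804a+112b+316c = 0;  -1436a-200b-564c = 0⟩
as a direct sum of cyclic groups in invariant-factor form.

Answer: M ≅ ℤ^1 ⊕ ℤ/4 ⊕ ℤ/8

Derivation:
rank_ℚ(R)=2; free=3−2=1
SNF(R) diag = [4, 8] → torsion [4, 8]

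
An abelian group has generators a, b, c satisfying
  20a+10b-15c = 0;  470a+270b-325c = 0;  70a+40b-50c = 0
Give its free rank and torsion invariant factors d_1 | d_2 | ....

Answer: M ≅ ℤ/5 ⊕ ℤ/10 ⊕ ℤ/20

Derivation:
rank_ℚ(R)=3; free=3−3=0
SNF(R) diag = [5, 10, 20] → torsion [5, 10, 20]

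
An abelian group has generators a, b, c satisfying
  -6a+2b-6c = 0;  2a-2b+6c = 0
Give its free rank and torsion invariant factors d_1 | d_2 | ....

rank_ℚ(R)=2; free=3−2=1
SNF(R) diag = [2, 4] → torsion [2, 4]

Answer: M ≅ ℤ^1 ⊕ ℤ/2 ⊕ ℤ/4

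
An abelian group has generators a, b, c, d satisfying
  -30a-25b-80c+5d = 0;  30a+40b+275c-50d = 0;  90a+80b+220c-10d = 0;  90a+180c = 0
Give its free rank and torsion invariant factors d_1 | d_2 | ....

Answer: M ≅ ℤ/5 ⊕ ℤ/15 ⊕ ℤ/30 ⊕ ℤ/90

Derivation:
rank_ℚ(R)=4; free=4−4=0
SNF(R) diag = [5, 15, 30, 90] → torsion [5, 15, 30, 90]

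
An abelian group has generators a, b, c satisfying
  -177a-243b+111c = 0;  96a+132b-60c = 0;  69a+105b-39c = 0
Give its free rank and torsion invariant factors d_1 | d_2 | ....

Answer: M ≅ ℤ/3 ⊕ ℤ/6 ⊕ ℤ/12

Derivation:
rank_ℚ(R)=3; free=3−3=0
SNF(R) diag = [3, 6, 12] → torsion [3, 6, 12]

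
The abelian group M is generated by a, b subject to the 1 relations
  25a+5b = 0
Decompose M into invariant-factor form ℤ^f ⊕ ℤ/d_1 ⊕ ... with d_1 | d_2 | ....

Answer: M ≅ ℤ^1 ⊕ ℤ/5

Derivation:
rank_ℚ(R)=1; free=2−1=1
SNF(R) diag = [5] → torsion [5]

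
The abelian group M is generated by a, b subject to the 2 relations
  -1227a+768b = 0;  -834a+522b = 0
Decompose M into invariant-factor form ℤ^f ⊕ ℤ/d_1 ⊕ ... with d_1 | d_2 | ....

rank_ℚ(R)=2; free=2−2=0
SNF(R) diag = [3, 6] → torsion [3, 6]

Answer: M ≅ ℤ/3 ⊕ ℤ/6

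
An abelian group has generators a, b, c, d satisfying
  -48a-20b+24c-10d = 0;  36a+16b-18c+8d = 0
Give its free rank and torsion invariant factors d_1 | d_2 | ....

Answer: M ≅ ℤ^2 ⊕ ℤ/2 ⊕ ℤ/6

Derivation:
rank_ℚ(R)=2; free=4−2=2
SNF(R) diag = [2, 6] → torsion [2, 6]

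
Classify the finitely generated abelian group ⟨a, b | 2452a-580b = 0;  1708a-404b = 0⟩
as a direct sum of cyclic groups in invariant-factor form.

rank_ℚ(R)=2; free=2−2=0
SNF(R) diag = [4, 8] → torsion [4, 8]

Answer: M ≅ ℤ/4 ⊕ ℤ/8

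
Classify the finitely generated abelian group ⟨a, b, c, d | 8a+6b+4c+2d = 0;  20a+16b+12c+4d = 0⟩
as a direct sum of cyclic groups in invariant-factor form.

Answer: M ≅ ℤ^2 ⊕ ℤ/2 ⊕ ℤ/4

Derivation:
rank_ℚ(R)=2; free=4−2=2
SNF(R) diag = [2, 4] → torsion [2, 4]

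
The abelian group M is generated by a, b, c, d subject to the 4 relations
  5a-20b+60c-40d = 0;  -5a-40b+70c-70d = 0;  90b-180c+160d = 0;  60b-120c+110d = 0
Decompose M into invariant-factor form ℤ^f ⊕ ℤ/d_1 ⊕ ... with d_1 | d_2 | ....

rank_ℚ(R)=4; free=4−4=0
SNF(R) diag = [5, 10, 10, 30] → torsion [5, 10, 10, 30]

Answer: M ≅ ℤ/5 ⊕ ℤ/10 ⊕ ℤ/10 ⊕ ℤ/30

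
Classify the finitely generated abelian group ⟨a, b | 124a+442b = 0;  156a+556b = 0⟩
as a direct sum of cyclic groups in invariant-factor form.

Answer: M ≅ ℤ/2 ⊕ ℤ/4

Derivation:
rank_ℚ(R)=2; free=2−2=0
SNF(R) diag = [2, 4] → torsion [2, 4]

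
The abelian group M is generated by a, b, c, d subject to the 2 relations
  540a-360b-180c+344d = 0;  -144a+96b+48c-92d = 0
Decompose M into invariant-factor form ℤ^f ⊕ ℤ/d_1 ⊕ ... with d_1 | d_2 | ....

rank_ℚ(R)=2; free=4−2=2
SNF(R) diag = [4, 12] → torsion [4, 12]

Answer: M ≅ ℤ^2 ⊕ ℤ/4 ⊕ ℤ/12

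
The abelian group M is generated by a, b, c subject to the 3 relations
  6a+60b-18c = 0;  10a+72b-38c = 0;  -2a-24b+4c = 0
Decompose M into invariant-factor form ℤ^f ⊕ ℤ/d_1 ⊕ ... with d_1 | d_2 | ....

rank_ℚ(R)=3; free=3−3=0
SNF(R) diag = [2, 6, 12] → torsion [2, 6, 12]

Answer: M ≅ ℤ/2 ⊕ ℤ/6 ⊕ ℤ/12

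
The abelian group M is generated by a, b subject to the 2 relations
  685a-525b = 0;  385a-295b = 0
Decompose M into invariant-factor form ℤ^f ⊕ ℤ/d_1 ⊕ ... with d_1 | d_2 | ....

rank_ℚ(R)=2; free=2−2=0
SNF(R) diag = [5, 10] → torsion [5, 10]

Answer: M ≅ ℤ/5 ⊕ ℤ/10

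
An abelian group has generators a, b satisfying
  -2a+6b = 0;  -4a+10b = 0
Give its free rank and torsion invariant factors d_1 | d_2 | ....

rank_ℚ(R)=2; free=2−2=0
SNF(R) diag = [2, 2] → torsion [2, 2]

Answer: M ≅ ℤ/2 ⊕ ℤ/2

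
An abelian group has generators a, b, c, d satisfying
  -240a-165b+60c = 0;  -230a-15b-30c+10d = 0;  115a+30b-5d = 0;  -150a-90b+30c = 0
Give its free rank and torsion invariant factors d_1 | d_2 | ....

Answer: M ≅ ℤ/5 ⊕ ℤ/15 ⊕ ℤ/30 ⊕ ℤ/30

Derivation:
rank_ℚ(R)=4; free=4−4=0
SNF(R) diag = [5, 15, 30, 30] → torsion [5, 15, 30, 30]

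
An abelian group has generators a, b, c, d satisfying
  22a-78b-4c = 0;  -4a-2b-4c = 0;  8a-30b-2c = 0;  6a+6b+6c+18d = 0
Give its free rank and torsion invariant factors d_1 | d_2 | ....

rank_ℚ(R)=4; free=4−4=0
SNF(R) diag = [2, 2, 6, 18] → torsion [2, 2, 6, 18]

Answer: M ≅ ℤ/2 ⊕ ℤ/2 ⊕ ℤ/6 ⊕ ℤ/18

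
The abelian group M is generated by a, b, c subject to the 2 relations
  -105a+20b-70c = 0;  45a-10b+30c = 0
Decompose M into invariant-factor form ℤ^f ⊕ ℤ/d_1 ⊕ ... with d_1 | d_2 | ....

rank_ℚ(R)=2; free=3−2=1
SNF(R) diag = [5, 10] → torsion [5, 10]

Answer: M ≅ ℤ^1 ⊕ ℤ/5 ⊕ ℤ/10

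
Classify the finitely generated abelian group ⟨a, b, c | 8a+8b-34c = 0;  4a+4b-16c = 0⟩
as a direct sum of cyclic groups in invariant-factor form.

rank_ℚ(R)=2; free=3−2=1
SNF(R) diag = [2, 4] → torsion [2, 4]

Answer: M ≅ ℤ^1 ⊕ ℤ/2 ⊕ ℤ/4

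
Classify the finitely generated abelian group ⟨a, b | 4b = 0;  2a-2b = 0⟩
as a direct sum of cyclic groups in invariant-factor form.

rank_ℚ(R)=2; free=2−2=0
SNF(R) diag = [2, 4] → torsion [2, 4]

Answer: M ≅ ℤ/2 ⊕ ℤ/4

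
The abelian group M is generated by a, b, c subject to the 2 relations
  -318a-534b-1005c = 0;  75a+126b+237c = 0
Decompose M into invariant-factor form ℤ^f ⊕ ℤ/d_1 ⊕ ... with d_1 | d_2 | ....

Answer: M ≅ ℤ^1 ⊕ ℤ/3 ⊕ ℤ/3

Derivation:
rank_ℚ(R)=2; free=3−2=1
SNF(R) diag = [3, 3] → torsion [3, 3]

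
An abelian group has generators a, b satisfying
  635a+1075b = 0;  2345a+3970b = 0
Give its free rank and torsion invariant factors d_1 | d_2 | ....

Answer: M ≅ ℤ/5 ⊕ ℤ/15

Derivation:
rank_ℚ(R)=2; free=2−2=0
SNF(R) diag = [5, 15] → torsion [5, 15]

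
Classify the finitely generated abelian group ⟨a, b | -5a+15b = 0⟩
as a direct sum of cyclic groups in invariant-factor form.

rank_ℚ(R)=1; free=2−1=1
SNF(R) diag = [5] → torsion [5]

Answer: M ≅ ℤ^1 ⊕ ℤ/5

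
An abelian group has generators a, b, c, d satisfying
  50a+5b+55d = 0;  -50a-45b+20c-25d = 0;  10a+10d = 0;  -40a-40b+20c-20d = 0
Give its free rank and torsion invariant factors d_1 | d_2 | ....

Answer: M ≅ ℤ/5 ⊕ ℤ/10 ⊕ ℤ/10 ⊕ ℤ/20

Derivation:
rank_ℚ(R)=4; free=4−4=0
SNF(R) diag = [5, 10, 10, 20] → torsion [5, 10, 10, 20]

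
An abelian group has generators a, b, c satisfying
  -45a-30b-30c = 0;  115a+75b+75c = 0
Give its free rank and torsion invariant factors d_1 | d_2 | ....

rank_ℚ(R)=2; free=3−2=1
SNF(R) diag = [5, 15] → torsion [5, 15]

Answer: M ≅ ℤ^1 ⊕ ℤ/5 ⊕ ℤ/15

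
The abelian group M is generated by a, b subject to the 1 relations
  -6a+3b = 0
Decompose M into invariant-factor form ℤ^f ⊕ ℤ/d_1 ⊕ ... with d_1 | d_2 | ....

rank_ℚ(R)=1; free=2−1=1
SNF(R) diag = [3] → torsion [3]

Answer: M ≅ ℤ^1 ⊕ ℤ/3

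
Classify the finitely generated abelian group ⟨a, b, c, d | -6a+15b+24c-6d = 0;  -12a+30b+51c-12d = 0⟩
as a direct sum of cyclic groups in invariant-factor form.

rank_ℚ(R)=2; free=4−2=2
SNF(R) diag = [3, 3] → torsion [3, 3]

Answer: M ≅ ℤ^2 ⊕ ℤ/3 ⊕ ℤ/3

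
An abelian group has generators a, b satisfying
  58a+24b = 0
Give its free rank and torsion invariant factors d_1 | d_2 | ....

Answer: M ≅ ℤ^1 ⊕ ℤ/2

Derivation:
rank_ℚ(R)=1; free=2−1=1
SNF(R) diag = [2] → torsion [2]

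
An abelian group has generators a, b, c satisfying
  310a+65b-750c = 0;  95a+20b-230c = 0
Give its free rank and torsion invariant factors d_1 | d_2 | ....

Answer: M ≅ ℤ^1 ⊕ ℤ/5 ⊕ ℤ/5

Derivation:
rank_ℚ(R)=2; free=3−2=1
SNF(R) diag = [5, 5] → torsion [5, 5]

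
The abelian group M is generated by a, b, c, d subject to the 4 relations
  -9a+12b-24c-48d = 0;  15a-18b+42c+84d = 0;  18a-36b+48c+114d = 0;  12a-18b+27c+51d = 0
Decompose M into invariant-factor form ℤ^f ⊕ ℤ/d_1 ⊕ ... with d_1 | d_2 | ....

Answer: M ≅ ℤ/3 ⊕ ℤ/3 ⊕ ℤ/6 ⊕ ℤ/6

Derivation:
rank_ℚ(R)=4; free=4−4=0
SNF(R) diag = [3, 3, 6, 6] → torsion [3, 3, 6, 6]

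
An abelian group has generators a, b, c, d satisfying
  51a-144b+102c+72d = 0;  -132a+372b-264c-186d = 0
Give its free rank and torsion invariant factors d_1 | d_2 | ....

rank_ℚ(R)=2; free=4−2=2
SNF(R) diag = [3, 6] → torsion [3, 6]

Answer: M ≅ ℤ^2 ⊕ ℤ/3 ⊕ ℤ/6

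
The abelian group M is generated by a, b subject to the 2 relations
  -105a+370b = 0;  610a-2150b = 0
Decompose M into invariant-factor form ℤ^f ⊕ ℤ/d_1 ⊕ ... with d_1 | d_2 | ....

Answer: M ≅ ℤ/5 ⊕ ℤ/10

Derivation:
rank_ℚ(R)=2; free=2−2=0
SNF(R) diag = [5, 10] → torsion [5, 10]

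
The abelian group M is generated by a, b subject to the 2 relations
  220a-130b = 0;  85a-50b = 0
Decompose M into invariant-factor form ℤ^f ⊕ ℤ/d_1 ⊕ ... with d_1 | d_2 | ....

Answer: M ≅ ℤ/5 ⊕ ℤ/10

Derivation:
rank_ℚ(R)=2; free=2−2=0
SNF(R) diag = [5, 10] → torsion [5, 10]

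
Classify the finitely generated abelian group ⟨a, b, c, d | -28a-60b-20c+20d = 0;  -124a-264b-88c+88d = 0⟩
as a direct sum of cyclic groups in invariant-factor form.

Answer: M ≅ ℤ^2 ⊕ ℤ/4 ⊕ ℤ/4

Derivation:
rank_ℚ(R)=2; free=4−2=2
SNF(R) diag = [4, 4] → torsion [4, 4]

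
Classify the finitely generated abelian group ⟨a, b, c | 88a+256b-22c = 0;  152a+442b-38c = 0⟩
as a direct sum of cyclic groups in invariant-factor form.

rank_ℚ(R)=2; free=3−2=1
SNF(R) diag = [2, 2] → torsion [2, 2]

Answer: M ≅ ℤ^1 ⊕ ℤ/2 ⊕ ℤ/2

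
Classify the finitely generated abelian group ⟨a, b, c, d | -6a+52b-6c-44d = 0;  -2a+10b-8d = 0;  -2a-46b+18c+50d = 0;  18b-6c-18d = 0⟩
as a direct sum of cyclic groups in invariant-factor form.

rank_ℚ(R)=4; free=4−4=0
SNF(R) diag = [2, 2, 6, 6] → torsion [2, 2, 6, 6]

Answer: M ≅ ℤ/2 ⊕ ℤ/2 ⊕ ℤ/6 ⊕ ℤ/6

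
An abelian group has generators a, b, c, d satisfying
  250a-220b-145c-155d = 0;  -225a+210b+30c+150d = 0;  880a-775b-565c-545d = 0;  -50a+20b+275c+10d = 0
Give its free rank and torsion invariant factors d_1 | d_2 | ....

Answer: M ≅ ℤ/5 ⊕ ℤ/15 ⊕ ℤ/45 ⊕ ℤ/45

Derivation:
rank_ℚ(R)=4; free=4−4=0
SNF(R) diag = [5, 15, 45, 45] → torsion [5, 15, 45, 45]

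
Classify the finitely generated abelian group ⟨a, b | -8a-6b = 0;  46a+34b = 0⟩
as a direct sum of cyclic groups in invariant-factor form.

rank_ℚ(R)=2; free=2−2=0
SNF(R) diag = [2, 2] → torsion [2, 2]

Answer: M ≅ ℤ/2 ⊕ ℤ/2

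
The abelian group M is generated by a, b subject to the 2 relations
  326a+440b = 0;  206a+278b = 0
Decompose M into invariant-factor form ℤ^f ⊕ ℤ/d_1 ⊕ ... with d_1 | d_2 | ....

Answer: M ≅ ℤ/2 ⊕ ℤ/6

Derivation:
rank_ℚ(R)=2; free=2−2=0
SNF(R) diag = [2, 6] → torsion [2, 6]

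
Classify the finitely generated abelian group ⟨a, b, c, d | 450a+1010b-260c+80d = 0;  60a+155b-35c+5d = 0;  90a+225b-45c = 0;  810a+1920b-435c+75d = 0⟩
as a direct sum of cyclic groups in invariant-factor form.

rank_ℚ(R)=4; free=4−4=0
SNF(R) diag = [5, 15, 45, 90] → torsion [5, 15, 45, 90]

Answer: M ≅ ℤ/5 ⊕ ℤ/15 ⊕ ℤ/45 ⊕ ℤ/90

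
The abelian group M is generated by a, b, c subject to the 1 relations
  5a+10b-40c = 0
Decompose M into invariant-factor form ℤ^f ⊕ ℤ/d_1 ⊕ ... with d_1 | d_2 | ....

Answer: M ≅ ℤ^2 ⊕ ℤ/5

Derivation:
rank_ℚ(R)=1; free=3−1=2
SNF(R) diag = [5] → torsion [5]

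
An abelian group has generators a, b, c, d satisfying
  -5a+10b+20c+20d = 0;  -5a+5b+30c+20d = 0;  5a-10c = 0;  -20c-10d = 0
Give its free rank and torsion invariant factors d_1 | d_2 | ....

Answer: M ≅ ℤ/5 ⊕ ℤ/5 ⊕ ℤ/10 ⊕ ℤ/10

Derivation:
rank_ℚ(R)=4; free=4−4=0
SNF(R) diag = [5, 5, 10, 10] → torsion [5, 5, 10, 10]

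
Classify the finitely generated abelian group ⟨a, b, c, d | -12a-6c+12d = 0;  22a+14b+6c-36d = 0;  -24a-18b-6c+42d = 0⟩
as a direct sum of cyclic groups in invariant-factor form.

rank_ℚ(R)=3; free=4−3=1
SNF(R) diag = [2, 6, 6] → torsion [2, 6, 6]

Answer: M ≅ ℤ^1 ⊕ ℤ/2 ⊕ ℤ/6 ⊕ ℤ/6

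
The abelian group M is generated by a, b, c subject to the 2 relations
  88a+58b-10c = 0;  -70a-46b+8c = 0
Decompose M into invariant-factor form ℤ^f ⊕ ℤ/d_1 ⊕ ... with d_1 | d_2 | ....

Answer: M ≅ ℤ^1 ⊕ ℤ/2 ⊕ ℤ/2

Derivation:
rank_ℚ(R)=2; free=3−2=1
SNF(R) diag = [2, 2] → torsion [2, 2]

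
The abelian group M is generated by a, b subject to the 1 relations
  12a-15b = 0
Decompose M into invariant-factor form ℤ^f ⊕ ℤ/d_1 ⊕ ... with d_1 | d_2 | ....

rank_ℚ(R)=1; free=2−1=1
SNF(R) diag = [3] → torsion [3]

Answer: M ≅ ℤ^1 ⊕ ℤ/3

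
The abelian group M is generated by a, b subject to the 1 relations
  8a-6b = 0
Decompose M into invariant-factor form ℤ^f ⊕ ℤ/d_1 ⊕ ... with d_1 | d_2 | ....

rank_ℚ(R)=1; free=2−1=1
SNF(R) diag = [2] → torsion [2]

Answer: M ≅ ℤ^1 ⊕ ℤ/2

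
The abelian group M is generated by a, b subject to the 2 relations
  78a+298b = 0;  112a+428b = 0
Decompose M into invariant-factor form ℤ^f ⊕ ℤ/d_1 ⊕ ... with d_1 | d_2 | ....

Answer: M ≅ ℤ/2 ⊕ ℤ/4

Derivation:
rank_ℚ(R)=2; free=2−2=0
SNF(R) diag = [2, 4] → torsion [2, 4]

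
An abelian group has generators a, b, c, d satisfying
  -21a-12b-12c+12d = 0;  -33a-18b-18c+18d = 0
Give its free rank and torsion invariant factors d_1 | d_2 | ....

Answer: M ≅ ℤ^2 ⊕ ℤ/3 ⊕ ℤ/6

Derivation:
rank_ℚ(R)=2; free=4−2=2
SNF(R) diag = [3, 6] → torsion [3, 6]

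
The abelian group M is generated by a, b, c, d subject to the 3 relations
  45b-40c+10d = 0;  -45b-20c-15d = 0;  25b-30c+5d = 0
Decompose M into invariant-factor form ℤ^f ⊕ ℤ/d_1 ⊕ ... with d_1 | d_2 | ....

rank_ℚ(R)=3; free=4−3=1
SNF(R) diag = [5, 5, 10] → torsion [5, 5, 10]

Answer: M ≅ ℤ^1 ⊕ ℤ/5 ⊕ ℤ/5 ⊕ ℤ/10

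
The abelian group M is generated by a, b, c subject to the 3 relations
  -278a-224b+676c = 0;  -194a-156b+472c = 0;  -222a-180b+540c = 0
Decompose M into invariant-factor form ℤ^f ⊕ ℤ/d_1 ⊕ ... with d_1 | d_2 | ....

Answer: M ≅ ℤ/2 ⊕ ℤ/4 ⊕ ℤ/12

Derivation:
rank_ℚ(R)=3; free=3−3=0
SNF(R) diag = [2, 4, 12] → torsion [2, 4, 12]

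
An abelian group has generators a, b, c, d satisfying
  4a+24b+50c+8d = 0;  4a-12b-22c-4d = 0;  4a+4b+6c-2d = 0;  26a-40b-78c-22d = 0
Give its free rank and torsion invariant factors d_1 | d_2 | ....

rank_ℚ(R)=4; free=4−4=0
SNF(R) diag = [2, 2, 6, 12] → torsion [2, 2, 6, 12]

Answer: M ≅ ℤ/2 ⊕ ℤ/2 ⊕ ℤ/6 ⊕ ℤ/12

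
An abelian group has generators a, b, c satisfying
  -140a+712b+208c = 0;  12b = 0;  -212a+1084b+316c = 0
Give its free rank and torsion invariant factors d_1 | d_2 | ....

Answer: M ≅ ℤ/4 ⊕ ℤ/12 ⊕ ℤ/36

Derivation:
rank_ℚ(R)=3; free=3−3=0
SNF(R) diag = [4, 12, 36] → torsion [4, 12, 36]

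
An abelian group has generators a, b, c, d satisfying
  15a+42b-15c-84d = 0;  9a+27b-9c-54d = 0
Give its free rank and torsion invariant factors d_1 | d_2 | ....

Answer: M ≅ ℤ^2 ⊕ ℤ/3 ⊕ ℤ/9

Derivation:
rank_ℚ(R)=2; free=4−2=2
SNF(R) diag = [3, 9] → torsion [3, 9]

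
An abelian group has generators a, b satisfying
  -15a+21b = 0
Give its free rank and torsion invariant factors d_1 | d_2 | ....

rank_ℚ(R)=1; free=2−1=1
SNF(R) diag = [3] → torsion [3]

Answer: M ≅ ℤ^1 ⊕ ℤ/3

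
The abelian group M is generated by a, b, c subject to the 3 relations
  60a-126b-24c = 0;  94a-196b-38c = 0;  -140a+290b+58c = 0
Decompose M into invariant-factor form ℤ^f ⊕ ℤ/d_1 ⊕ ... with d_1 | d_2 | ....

rank_ℚ(R)=3; free=3−3=0
SNF(R) diag = [2, 6, 6] → torsion [2, 6, 6]

Answer: M ≅ ℤ/2 ⊕ ℤ/6 ⊕ ℤ/6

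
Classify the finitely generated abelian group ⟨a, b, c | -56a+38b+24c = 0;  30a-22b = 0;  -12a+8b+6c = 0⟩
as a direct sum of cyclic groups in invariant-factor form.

Answer: M ≅ ℤ/2 ⊕ ℤ/2 ⊕ ℤ/6

Derivation:
rank_ℚ(R)=3; free=3−3=0
SNF(R) diag = [2, 2, 6] → torsion [2, 2, 6]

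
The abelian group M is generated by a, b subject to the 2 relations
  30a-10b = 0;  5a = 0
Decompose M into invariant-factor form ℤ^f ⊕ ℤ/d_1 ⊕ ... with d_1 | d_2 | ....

rank_ℚ(R)=2; free=2−2=0
SNF(R) diag = [5, 10] → torsion [5, 10]

Answer: M ≅ ℤ/5 ⊕ ℤ/10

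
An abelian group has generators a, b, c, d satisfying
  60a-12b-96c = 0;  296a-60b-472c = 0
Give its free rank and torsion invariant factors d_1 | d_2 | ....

Answer: M ≅ ℤ^2 ⊕ ℤ/4 ⊕ ℤ/12

Derivation:
rank_ℚ(R)=2; free=4−2=2
SNF(R) diag = [4, 12] → torsion [4, 12]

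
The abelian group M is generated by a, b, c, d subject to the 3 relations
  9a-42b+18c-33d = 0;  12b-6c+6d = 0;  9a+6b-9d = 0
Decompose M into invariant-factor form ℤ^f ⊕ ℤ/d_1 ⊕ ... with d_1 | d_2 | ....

Answer: M ≅ ℤ^1 ⊕ ℤ/3 ⊕ ℤ/6 ⊕ ℤ/6

Derivation:
rank_ℚ(R)=3; free=4−3=1
SNF(R) diag = [3, 6, 6] → torsion [3, 6, 6]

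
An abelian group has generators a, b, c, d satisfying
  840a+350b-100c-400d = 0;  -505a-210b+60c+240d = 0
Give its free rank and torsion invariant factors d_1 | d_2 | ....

Answer: M ≅ ℤ^2 ⊕ ℤ/5 ⊕ ℤ/10

Derivation:
rank_ℚ(R)=2; free=4−2=2
SNF(R) diag = [5, 10] → torsion [5, 10]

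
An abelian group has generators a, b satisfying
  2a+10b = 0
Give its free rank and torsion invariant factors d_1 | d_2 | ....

Answer: M ≅ ℤ^1 ⊕ ℤ/2

Derivation:
rank_ℚ(R)=1; free=2−1=1
SNF(R) diag = [2] → torsion [2]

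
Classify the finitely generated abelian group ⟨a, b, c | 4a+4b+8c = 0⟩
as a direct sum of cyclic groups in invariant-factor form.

rank_ℚ(R)=1; free=3−1=2
SNF(R) diag = [4] → torsion [4]

Answer: M ≅ ℤ^2 ⊕ ℤ/4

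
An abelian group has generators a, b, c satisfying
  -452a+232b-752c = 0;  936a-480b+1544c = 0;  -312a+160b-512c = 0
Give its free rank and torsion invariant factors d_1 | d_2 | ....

rank_ℚ(R)=3; free=3−3=0
SNF(R) diag = [4, 8, 16] → torsion [4, 8, 16]

Answer: M ≅ ℤ/4 ⊕ ℤ/8 ⊕ ℤ/16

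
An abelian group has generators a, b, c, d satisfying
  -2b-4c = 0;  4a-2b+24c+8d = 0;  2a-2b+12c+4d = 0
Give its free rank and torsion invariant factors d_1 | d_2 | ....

Answer: M ≅ ℤ^1 ⊕ ℤ/2 ⊕ ℤ/2 ⊕ ℤ/4

Derivation:
rank_ℚ(R)=3; free=4−3=1
SNF(R) diag = [2, 2, 4] → torsion [2, 2, 4]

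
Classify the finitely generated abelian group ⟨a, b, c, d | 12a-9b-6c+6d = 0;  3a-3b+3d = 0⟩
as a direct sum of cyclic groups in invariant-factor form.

rank_ℚ(R)=2; free=4−2=2
SNF(R) diag = [3, 3] → torsion [3, 3]

Answer: M ≅ ℤ^2 ⊕ ℤ/3 ⊕ ℤ/3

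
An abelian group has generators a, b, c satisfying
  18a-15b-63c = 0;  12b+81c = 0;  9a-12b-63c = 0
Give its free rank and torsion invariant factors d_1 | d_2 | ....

Answer: M ≅ ℤ/3 ⊕ ℤ/9 ⊕ ℤ/9

Derivation:
rank_ℚ(R)=3; free=3−3=0
SNF(R) diag = [3, 9, 9] → torsion [3, 9, 9]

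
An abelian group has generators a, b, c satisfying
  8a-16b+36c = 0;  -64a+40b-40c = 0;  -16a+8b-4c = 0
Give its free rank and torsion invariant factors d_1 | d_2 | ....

Answer: M ≅ ℤ/4 ⊕ ℤ/8 ⊕ ℤ/8

Derivation:
rank_ℚ(R)=3; free=3−3=0
SNF(R) diag = [4, 8, 8] → torsion [4, 8, 8]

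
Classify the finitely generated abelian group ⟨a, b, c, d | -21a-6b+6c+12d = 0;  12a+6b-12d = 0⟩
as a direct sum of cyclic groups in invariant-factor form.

rank_ℚ(R)=2; free=4−2=2
SNF(R) diag = [3, 6] → torsion [3, 6]

Answer: M ≅ ℤ^2 ⊕ ℤ/3 ⊕ ℤ/6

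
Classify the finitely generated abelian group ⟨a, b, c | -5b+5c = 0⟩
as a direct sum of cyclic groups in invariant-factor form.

Answer: M ≅ ℤ^2 ⊕ ℤ/5

Derivation:
rank_ℚ(R)=1; free=3−1=2
SNF(R) diag = [5] → torsion [5]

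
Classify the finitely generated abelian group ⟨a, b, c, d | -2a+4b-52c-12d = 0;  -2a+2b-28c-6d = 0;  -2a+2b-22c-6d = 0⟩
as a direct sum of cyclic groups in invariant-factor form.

Answer: M ≅ ℤ^1 ⊕ ℤ/2 ⊕ ℤ/2 ⊕ ℤ/6

Derivation:
rank_ℚ(R)=3; free=4−3=1
SNF(R) diag = [2, 2, 6] → torsion [2, 2, 6]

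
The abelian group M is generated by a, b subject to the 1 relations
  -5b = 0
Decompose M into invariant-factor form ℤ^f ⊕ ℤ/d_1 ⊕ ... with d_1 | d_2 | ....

Answer: M ≅ ℤ^1 ⊕ ℤ/5

Derivation:
rank_ℚ(R)=1; free=2−1=1
SNF(R) diag = [5] → torsion [5]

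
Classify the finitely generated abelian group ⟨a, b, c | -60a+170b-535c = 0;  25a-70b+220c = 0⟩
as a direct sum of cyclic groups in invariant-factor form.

rank_ℚ(R)=2; free=3−2=1
SNF(R) diag = [5, 5] → torsion [5, 5]

Answer: M ≅ ℤ^1 ⊕ ℤ/5 ⊕ ℤ/5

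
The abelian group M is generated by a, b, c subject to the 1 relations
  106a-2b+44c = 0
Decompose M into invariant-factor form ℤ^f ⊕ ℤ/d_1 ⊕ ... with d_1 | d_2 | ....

rank_ℚ(R)=1; free=3−1=2
SNF(R) diag = [2] → torsion [2]

Answer: M ≅ ℤ^2 ⊕ ℤ/2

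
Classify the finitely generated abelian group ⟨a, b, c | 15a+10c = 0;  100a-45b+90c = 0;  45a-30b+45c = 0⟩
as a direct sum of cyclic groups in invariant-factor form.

rank_ℚ(R)=3; free=3−3=0
SNF(R) diag = [5, 5, 15] → torsion [5, 5, 15]

Answer: M ≅ ℤ/5 ⊕ ℤ/5 ⊕ ℤ/15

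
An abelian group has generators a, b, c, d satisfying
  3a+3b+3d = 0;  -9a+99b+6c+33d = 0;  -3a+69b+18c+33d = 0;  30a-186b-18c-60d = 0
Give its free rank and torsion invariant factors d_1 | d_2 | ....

rank_ℚ(R)=4; free=4−4=0
SNF(R) diag = [3, 6, 18, 36] → torsion [3, 6, 18, 36]

Answer: M ≅ ℤ/3 ⊕ ℤ/6 ⊕ ℤ/18 ⊕ ℤ/36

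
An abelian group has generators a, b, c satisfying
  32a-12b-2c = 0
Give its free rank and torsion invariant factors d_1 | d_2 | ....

rank_ℚ(R)=1; free=3−1=2
SNF(R) diag = [2] → torsion [2]

Answer: M ≅ ℤ^2 ⊕ ℤ/2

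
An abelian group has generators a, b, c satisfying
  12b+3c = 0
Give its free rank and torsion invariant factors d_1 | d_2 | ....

rank_ℚ(R)=1; free=3−1=2
SNF(R) diag = [3] → torsion [3]

Answer: M ≅ ℤ^2 ⊕ ℤ/3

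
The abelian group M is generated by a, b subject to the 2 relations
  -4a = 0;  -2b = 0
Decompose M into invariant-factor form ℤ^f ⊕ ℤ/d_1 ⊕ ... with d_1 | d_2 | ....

rank_ℚ(R)=2; free=2−2=0
SNF(R) diag = [2, 4] → torsion [2, 4]

Answer: M ≅ ℤ/2 ⊕ ℤ/4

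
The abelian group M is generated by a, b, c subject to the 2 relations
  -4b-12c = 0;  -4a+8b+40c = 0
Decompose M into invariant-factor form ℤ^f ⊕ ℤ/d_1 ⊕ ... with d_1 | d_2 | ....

Answer: M ≅ ℤ^1 ⊕ ℤ/4 ⊕ ℤ/4

Derivation:
rank_ℚ(R)=2; free=3−2=1
SNF(R) diag = [4, 4] → torsion [4, 4]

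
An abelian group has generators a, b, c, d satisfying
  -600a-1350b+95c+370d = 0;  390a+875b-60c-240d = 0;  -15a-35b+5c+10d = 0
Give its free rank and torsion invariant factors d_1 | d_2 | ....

rank_ℚ(R)=3; free=4−3=1
SNF(R) diag = [5, 5, 15] → torsion [5, 5, 15]

Answer: M ≅ ℤ^1 ⊕ ℤ/5 ⊕ ℤ/5 ⊕ ℤ/15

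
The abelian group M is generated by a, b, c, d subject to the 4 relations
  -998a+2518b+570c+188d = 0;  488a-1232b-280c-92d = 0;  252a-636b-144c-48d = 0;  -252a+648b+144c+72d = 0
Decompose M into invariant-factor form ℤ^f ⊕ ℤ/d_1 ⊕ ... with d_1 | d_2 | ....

rank_ℚ(R)=4; free=4−4=0
SNF(R) diag = [2, 4, 12, 36] → torsion [2, 4, 12, 36]

Answer: M ≅ ℤ/2 ⊕ ℤ/4 ⊕ ℤ/12 ⊕ ℤ/36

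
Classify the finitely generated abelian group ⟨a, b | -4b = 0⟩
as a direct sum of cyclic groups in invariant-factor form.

Answer: M ≅ ℤ^1 ⊕ ℤ/4

Derivation:
rank_ℚ(R)=1; free=2−1=1
SNF(R) diag = [4] → torsion [4]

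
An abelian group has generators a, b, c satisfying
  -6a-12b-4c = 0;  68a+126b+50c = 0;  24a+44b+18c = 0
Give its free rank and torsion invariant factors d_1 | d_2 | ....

rank_ℚ(R)=3; free=3−3=0
SNF(R) diag = [2, 2, 2] → torsion [2, 2, 2]

Answer: M ≅ ℤ/2 ⊕ ℤ/2 ⊕ ℤ/2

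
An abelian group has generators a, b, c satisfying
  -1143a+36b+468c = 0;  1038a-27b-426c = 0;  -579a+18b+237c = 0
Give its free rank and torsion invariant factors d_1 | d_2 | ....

rank_ℚ(R)=3; free=3−3=0
SNF(R) diag = [3, 9, 27] → torsion [3, 9, 27]

Answer: M ≅ ℤ/3 ⊕ ℤ/9 ⊕ ℤ/27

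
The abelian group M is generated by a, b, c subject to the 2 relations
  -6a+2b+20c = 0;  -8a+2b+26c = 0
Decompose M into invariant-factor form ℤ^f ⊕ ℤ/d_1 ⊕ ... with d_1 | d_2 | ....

rank_ℚ(R)=2; free=3−2=1
SNF(R) diag = [2, 2] → torsion [2, 2]

Answer: M ≅ ℤ^1 ⊕ ℤ/2 ⊕ ℤ/2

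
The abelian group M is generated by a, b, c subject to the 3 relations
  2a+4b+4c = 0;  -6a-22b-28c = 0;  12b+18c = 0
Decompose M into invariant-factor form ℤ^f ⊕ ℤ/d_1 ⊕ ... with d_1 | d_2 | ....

rank_ℚ(R)=3; free=3−3=0
SNF(R) diag = [2, 2, 6] → torsion [2, 2, 6]

Answer: M ≅ ℤ/2 ⊕ ℤ/2 ⊕ ℤ/6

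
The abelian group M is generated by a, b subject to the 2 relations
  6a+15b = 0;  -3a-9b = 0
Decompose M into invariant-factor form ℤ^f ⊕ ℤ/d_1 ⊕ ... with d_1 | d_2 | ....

rank_ℚ(R)=2; free=2−2=0
SNF(R) diag = [3, 3] → torsion [3, 3]

Answer: M ≅ ℤ/3 ⊕ ℤ/3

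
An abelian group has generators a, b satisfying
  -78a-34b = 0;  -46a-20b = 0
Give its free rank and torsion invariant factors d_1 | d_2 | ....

Answer: M ≅ ℤ/2 ⊕ ℤ/2

Derivation:
rank_ℚ(R)=2; free=2−2=0
SNF(R) diag = [2, 2] → torsion [2, 2]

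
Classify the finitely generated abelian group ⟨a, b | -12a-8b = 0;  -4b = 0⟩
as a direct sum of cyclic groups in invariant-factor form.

Answer: M ≅ ℤ/4 ⊕ ℤ/12

Derivation:
rank_ℚ(R)=2; free=2−2=0
SNF(R) diag = [4, 12] → torsion [4, 12]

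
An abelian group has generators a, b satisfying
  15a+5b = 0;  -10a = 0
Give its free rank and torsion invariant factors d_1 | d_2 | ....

Answer: M ≅ ℤ/5 ⊕ ℤ/10

Derivation:
rank_ℚ(R)=2; free=2−2=0
SNF(R) diag = [5, 10] → torsion [5, 10]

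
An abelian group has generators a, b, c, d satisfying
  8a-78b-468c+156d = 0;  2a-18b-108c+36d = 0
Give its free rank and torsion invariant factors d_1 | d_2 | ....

Answer: M ≅ ℤ^2 ⊕ ℤ/2 ⊕ ℤ/6

Derivation:
rank_ℚ(R)=2; free=4−2=2
SNF(R) diag = [2, 6] → torsion [2, 6]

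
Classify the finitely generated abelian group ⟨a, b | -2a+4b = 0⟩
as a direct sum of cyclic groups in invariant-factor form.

rank_ℚ(R)=1; free=2−1=1
SNF(R) diag = [2] → torsion [2]

Answer: M ≅ ℤ^1 ⊕ ℤ/2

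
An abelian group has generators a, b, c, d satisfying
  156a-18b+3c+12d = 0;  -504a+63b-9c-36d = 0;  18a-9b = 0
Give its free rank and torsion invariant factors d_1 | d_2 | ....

Answer: M ≅ ℤ^1 ⊕ ℤ/3 ⊕ ℤ/9 ⊕ ℤ/18

Derivation:
rank_ℚ(R)=3; free=4−3=1
SNF(R) diag = [3, 9, 18] → torsion [3, 9, 18]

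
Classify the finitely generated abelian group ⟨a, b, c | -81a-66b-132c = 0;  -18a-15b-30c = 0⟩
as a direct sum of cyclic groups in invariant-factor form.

Answer: M ≅ ℤ^1 ⊕ ℤ/3 ⊕ ℤ/9

Derivation:
rank_ℚ(R)=2; free=3−2=1
SNF(R) diag = [3, 9] → torsion [3, 9]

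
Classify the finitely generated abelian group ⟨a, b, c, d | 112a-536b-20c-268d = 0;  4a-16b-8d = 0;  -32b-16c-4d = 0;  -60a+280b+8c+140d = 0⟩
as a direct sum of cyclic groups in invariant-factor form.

rank_ℚ(R)=4; free=4−4=0
SNF(R) diag = [4, 4, 12, 24] → torsion [4, 4, 12, 24]

Answer: M ≅ ℤ/4 ⊕ ℤ/4 ⊕ ℤ/12 ⊕ ℤ/24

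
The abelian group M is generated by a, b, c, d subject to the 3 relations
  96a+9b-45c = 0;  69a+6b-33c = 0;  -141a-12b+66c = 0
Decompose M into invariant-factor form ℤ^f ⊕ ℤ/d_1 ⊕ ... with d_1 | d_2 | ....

Answer: M ≅ ℤ^1 ⊕ ℤ/3 ⊕ ℤ/3 ⊕ ℤ/9

Derivation:
rank_ℚ(R)=3; free=4−3=1
SNF(R) diag = [3, 3, 9] → torsion [3, 3, 9]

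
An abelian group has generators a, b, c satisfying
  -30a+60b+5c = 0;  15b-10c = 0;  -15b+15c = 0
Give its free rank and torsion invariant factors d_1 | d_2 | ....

Answer: M ≅ ℤ/5 ⊕ ℤ/15 ⊕ ℤ/30

Derivation:
rank_ℚ(R)=3; free=3−3=0
SNF(R) diag = [5, 15, 30] → torsion [5, 15, 30]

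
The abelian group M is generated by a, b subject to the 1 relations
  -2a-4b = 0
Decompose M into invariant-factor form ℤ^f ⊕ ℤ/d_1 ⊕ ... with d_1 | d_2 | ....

rank_ℚ(R)=1; free=2−1=1
SNF(R) diag = [2] → torsion [2]

Answer: M ≅ ℤ^1 ⊕ ℤ/2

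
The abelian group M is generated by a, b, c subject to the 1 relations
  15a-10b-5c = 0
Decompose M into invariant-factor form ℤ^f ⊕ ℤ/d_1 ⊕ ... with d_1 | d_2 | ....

Answer: M ≅ ℤ^2 ⊕ ℤ/5

Derivation:
rank_ℚ(R)=1; free=3−1=2
SNF(R) diag = [5] → torsion [5]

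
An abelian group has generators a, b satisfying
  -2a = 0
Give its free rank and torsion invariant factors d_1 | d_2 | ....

rank_ℚ(R)=1; free=2−1=1
SNF(R) diag = [2] → torsion [2]

Answer: M ≅ ℤ^1 ⊕ ℤ/2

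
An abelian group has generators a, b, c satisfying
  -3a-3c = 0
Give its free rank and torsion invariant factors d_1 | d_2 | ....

rank_ℚ(R)=1; free=3−1=2
SNF(R) diag = [3] → torsion [3]

Answer: M ≅ ℤ^2 ⊕ ℤ/3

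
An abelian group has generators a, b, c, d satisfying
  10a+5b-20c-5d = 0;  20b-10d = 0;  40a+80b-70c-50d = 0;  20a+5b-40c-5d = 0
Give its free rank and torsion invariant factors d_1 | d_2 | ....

rank_ℚ(R)=4; free=4−4=0
SNF(R) diag = [5, 10, 10, 10] → torsion [5, 10, 10, 10]

Answer: M ≅ ℤ/5 ⊕ ℤ/10 ⊕ ℤ/10 ⊕ ℤ/10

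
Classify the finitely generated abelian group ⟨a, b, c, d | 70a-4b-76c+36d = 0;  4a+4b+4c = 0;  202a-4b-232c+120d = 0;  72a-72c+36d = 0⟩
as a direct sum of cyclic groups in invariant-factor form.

rank_ℚ(R)=4; free=4−4=0
SNF(R) diag = [2, 4, 12, 36] → torsion [2, 4, 12, 36]

Answer: M ≅ ℤ/2 ⊕ ℤ/4 ⊕ ℤ/12 ⊕ ℤ/36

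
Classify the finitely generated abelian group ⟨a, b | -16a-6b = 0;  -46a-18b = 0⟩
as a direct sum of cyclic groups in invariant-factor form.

rank_ℚ(R)=2; free=2−2=0
SNF(R) diag = [2, 6] → torsion [2, 6]

Answer: M ≅ ℤ/2 ⊕ ℤ/6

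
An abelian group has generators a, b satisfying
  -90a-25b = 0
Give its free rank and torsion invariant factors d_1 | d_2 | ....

rank_ℚ(R)=1; free=2−1=1
SNF(R) diag = [5] → torsion [5]

Answer: M ≅ ℤ^1 ⊕ ℤ/5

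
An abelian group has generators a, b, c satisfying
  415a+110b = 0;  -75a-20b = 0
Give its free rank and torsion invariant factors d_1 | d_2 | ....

Answer: M ≅ ℤ^1 ⊕ ℤ/5 ⊕ ℤ/10

Derivation:
rank_ℚ(R)=2; free=3−2=1
SNF(R) diag = [5, 10] → torsion [5, 10]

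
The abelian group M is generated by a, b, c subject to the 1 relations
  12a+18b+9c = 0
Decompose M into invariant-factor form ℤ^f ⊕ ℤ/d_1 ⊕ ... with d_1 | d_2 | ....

rank_ℚ(R)=1; free=3−1=2
SNF(R) diag = [3] → torsion [3]

Answer: M ≅ ℤ^2 ⊕ ℤ/3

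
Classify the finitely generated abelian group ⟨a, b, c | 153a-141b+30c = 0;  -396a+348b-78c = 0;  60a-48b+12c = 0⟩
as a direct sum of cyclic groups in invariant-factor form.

Answer: M ≅ ℤ/3 ⊕ ℤ/6 ⊕ ℤ/12

Derivation:
rank_ℚ(R)=3; free=3−3=0
SNF(R) diag = [3, 6, 12] → torsion [3, 6, 12]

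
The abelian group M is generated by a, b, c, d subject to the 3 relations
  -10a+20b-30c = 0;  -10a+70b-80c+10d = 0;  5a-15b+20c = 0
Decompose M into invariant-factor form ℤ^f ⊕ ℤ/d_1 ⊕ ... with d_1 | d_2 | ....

Answer: M ≅ ℤ^1 ⊕ ℤ/5 ⊕ ℤ/10 ⊕ ℤ/10

Derivation:
rank_ℚ(R)=3; free=4−3=1
SNF(R) diag = [5, 10, 10] → torsion [5, 10, 10]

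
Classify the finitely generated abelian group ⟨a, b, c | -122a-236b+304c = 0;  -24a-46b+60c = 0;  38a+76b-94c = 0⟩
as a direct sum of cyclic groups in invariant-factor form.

rank_ℚ(R)=3; free=3−3=0
SNF(R) diag = [2, 2, 6] → torsion [2, 2, 6]

Answer: M ≅ ℤ/2 ⊕ ℤ/2 ⊕ ℤ/6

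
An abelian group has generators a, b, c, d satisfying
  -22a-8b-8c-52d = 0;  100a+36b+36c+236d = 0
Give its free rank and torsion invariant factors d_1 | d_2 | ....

rank_ℚ(R)=2; free=4−2=2
SNF(R) diag = [2, 4] → torsion [2, 4]

Answer: M ≅ ℤ^2 ⊕ ℤ/2 ⊕ ℤ/4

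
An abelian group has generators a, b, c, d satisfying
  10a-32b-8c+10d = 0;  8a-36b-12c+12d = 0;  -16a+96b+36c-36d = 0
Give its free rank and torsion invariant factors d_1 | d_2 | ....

rank_ℚ(R)=3; free=4−3=1
SNF(R) diag = [2, 4, 12] → torsion [2, 4, 12]

Answer: M ≅ ℤ^1 ⊕ ℤ/2 ⊕ ℤ/4 ⊕ ℤ/12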